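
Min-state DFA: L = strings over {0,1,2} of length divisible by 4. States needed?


Track length mod 4: states 0..3, accept at 0
Minimal DFA: 4 states


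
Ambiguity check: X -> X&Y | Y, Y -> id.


precedence layered via separate nonterminal Y: deterministic
Unambiguous


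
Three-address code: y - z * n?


Break into single-operator statements:
t1 = z * n
t2 = y - t1


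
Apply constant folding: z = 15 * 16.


15 * 16 = 240 at compile time
Optimized: z = 240


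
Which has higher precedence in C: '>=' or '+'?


'+' is additive (level 9); '>=' is relational (level 7)
Higher level binds tighter
'+' has higher precedence than '>='


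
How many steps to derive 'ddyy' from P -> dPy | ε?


Derivation: P => dPy => ddPyy => ddyy
Steps: 3


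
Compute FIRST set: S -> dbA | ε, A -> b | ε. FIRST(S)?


Per alternative of S: FIRST(dbA) = {d}; FIRST(ε) = {ε}
FIRST(S) = {d, ε}


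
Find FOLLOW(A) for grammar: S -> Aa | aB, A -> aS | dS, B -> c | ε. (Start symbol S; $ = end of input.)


$ ∈ FOLLOW(S). For each A -> αBβ: add FIRST(β)\{ε} to FOLLOW(B); if β nullable, add FOLLOW(A).
FOLLOW(A) = {a}


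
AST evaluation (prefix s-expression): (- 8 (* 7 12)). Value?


Evaluate inner: (* 7 12) = 84
Evaluate root: (- 8 84) = -76
Result: -76


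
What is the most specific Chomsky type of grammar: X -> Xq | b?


Left-linear: every RHS is a terminal or one nonterminal followed by a terminal
Classification: Type 3 (Regular)


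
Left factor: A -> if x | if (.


Common prefix: 'if'
Factored: A -> if A', A' -> x | (


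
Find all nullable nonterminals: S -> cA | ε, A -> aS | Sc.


A nonterminal is nullable iff some alternative derives ε (directly, or every symbol in it is nullable)
Nullable: {S}


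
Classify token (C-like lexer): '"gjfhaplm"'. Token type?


Pattern: double-quoted sequence
Type: STRING_LITERAL


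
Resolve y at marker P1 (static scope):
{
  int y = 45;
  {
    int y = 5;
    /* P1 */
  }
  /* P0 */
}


y declared in the same block as P1
y = 5


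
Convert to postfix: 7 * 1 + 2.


Left to right (same or higher precedence on left)
Postfix: 7 1 * 2 +


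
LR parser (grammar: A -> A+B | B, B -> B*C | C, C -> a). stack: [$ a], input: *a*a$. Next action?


'a' on top is the handle for C -> a
Action: reduce (C -> a)


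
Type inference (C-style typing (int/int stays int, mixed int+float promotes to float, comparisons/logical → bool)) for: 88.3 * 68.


Operand types: float * int
Rule: mixed int/float promotes to float; int/int stays int
Result type: float


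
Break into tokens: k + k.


Scan left to right, longest-match per lexeme
Tokens: ID(k), OP(+), ID(k)


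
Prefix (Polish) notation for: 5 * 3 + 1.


left-to-right (same/higher precedence on left): tree is (+ (* 5 3) 1)
Prefix: + * 5 3 1


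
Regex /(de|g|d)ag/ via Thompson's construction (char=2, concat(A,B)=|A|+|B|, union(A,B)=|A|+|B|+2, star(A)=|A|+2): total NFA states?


Syntax tree has 6 char leaf(s), 2 union(s), 0 star(s)
chars contribute 6×2 = 12; each union adds +2; each star adds +2
Total: 12 + 4 + 0 = 16 states


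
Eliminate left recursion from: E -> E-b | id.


Left-recursive alternatives: E-b; non-recursive: id
Introduce E': E -> idE', E' -> -bE' | ε


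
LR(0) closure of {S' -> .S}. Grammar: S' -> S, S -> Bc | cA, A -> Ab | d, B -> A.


Start: S' -> .S
For each item with dot before a nonterminal B, add B -> .γ for every B-production
Closure: [S' -> .S, S -> .Bc, S -> .cA, B -> .A, A -> .Ab, A -> .d]


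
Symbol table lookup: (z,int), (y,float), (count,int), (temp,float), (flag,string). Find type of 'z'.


Lookup 'z' → type int


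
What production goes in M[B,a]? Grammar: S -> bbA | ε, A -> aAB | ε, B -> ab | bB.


For [B, a]: 'a' ∈ FIRST(ab)
Entry: B -> ab


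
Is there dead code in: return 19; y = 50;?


statement follows a return and is unreachable
Dead: 'y = 50'


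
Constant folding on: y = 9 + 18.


9 + 18 = 27 at compile time
Optimized: y = 27


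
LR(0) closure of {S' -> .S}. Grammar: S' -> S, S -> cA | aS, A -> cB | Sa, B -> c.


Start: S' -> .S
For each item with dot before a nonterminal B, add B -> .γ for every B-production
Closure: [S' -> .S, S -> .cA, S -> .aS]


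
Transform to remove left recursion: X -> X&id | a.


Left-recursive alternatives: X&id; non-recursive: a
Introduce X': X -> aX', X' -> &idX' | ε


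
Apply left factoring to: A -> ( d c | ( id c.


Common prefix: '('
Factored: A -> ( A', A' -> d c | id c


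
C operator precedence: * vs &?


'*' is multiplicative (level 10); '&' is bitwise AND (level 5)
Higher level binds tighter
'*' has higher precedence than '&'


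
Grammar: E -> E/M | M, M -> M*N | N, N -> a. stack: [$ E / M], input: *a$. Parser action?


'*' can extend M; shift to build M -> M*N
Action: shift


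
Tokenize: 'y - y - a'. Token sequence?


Scan left to right, longest-match per lexeme
Tokens: ID(y), OP(-), ID(y), OP(-), ID(a)


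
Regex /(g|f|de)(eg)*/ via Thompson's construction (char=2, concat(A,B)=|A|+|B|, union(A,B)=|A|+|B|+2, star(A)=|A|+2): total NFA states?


Syntax tree has 6 char leaf(s), 2 union(s), 1 star(s)
chars contribute 6×2 = 12; each union adds +2; each star adds +2
Total: 12 + 4 + 2 = 18 states


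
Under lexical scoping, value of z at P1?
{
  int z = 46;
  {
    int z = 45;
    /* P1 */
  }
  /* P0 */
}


z declared in the same block as P1
z = 45


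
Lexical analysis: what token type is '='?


Pattern: operator symbol
Type: OPERATOR


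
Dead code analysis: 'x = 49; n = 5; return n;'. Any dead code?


x is assigned but never read
Dead: 'x = 49'


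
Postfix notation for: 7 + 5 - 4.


Left to right (same or higher precedence on left)
Postfix: 7 5 + 4 -


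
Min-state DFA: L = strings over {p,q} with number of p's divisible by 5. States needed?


Track (count of p) mod 5: states 0..4, accept at 0
Minimal DFA: 5 states


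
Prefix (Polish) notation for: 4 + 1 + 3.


left-to-right (same/higher precedence on left): tree is (+ (+ 4 1) 3)
Prefix: + + 4 1 3


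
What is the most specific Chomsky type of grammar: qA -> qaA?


LHS has context (more than one symbol) and |LHS| ≤ |RHS|
Classification: Type 1 (Context-Sensitive)


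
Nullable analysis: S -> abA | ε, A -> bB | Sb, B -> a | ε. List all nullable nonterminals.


A nonterminal is nullable iff some alternative derives ε (directly, or every symbol in it is nullable)
Nullable: {B, S}


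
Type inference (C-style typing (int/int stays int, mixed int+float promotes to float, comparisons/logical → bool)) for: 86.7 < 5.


Operand types: float < int
Rule: comparison yields bool
Result type: bool


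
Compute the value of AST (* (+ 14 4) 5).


Evaluate inner: (+ 14 4) = 18
Evaluate root: (* 18 5) = 90
Result: 90


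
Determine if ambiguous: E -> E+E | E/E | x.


'x+x/x' has two parse trees (no precedence encoded between + and /)
Ambiguous


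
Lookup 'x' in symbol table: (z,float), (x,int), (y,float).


Lookup 'x' → type int


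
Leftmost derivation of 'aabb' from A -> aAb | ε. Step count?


Derivation: A => aAb => aaAbb => aabb
Steps: 3


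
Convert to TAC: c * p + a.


Break into single-operator statements:
t1 = c * p
t2 = t1 + a


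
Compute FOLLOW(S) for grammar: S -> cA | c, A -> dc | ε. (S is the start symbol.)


$ ∈ FOLLOW(S). For each A -> αBβ: add FIRST(β)\{ε} to FOLLOW(B); if β nullable, add FOLLOW(A).
FOLLOW(S) = {$}


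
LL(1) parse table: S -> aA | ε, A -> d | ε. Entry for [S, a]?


For [S, a]: 'a' ∈ FIRST(aA)
Entry: S -> aA


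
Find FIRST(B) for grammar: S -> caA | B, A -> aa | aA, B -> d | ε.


Per alternative of B: FIRST(d) = {d}; FIRST(ε) = {ε}
FIRST(B) = {d, ε}


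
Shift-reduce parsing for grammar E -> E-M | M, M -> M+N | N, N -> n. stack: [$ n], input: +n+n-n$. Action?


'n' on top is the handle for N -> n
Action: reduce (N -> n)


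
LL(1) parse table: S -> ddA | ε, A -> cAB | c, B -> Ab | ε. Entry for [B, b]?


For [B, b]: ε is nullable and 'b' ∈ FOLLOW(B)
Entry: B -> ε


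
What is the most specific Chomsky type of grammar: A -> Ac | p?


Left-linear: every RHS is a terminal or one nonterminal followed by a terminal
Classification: Type 3 (Regular)


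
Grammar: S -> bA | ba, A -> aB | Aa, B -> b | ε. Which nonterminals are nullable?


A nonterminal is nullable iff some alternative derives ε (directly, or every symbol in it is nullable)
Nullable: {B}


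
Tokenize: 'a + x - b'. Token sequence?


Scan left to right, longest-match per lexeme
Tokens: ID(a), OP(+), ID(x), OP(-), ID(b)


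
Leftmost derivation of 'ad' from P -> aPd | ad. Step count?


Derivation: P => ad
Steps: 1


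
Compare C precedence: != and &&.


'!=' is equality (level 6); '&&' is logical AND (level 2)
Higher level binds tighter
'!=' has higher precedence than '&&'


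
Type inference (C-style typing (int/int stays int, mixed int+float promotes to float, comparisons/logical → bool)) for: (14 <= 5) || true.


Operand types: bool || bool
Rule: logical operators take bool operands and yield bool
Result type: bool


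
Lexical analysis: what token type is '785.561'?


Pattern: digits with a decimal point
Type: FLOAT_LITERAL


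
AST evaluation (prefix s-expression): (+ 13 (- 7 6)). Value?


Evaluate inner: (- 7 6) = 1
Evaluate root: (+ 13 1) = 14
Result: 14


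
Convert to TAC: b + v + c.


Break into single-operator statements:
t1 = b + v
t2 = t1 + c


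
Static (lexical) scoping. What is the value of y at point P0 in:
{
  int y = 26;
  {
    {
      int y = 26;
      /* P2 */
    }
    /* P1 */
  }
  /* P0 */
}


y declared in the same block as P0
y = 26


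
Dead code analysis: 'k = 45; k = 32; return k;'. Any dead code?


first assignment to k is overwritten before any read
Dead: 'k = 45'


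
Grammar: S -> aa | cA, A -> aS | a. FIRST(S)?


Per alternative of S: FIRST(aa) = {a}; FIRST(cA) = {c}
FIRST(S) = {a, c}


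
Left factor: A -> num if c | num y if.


Common prefix: 'num'
Factored: A -> num A', A' -> if c | y if


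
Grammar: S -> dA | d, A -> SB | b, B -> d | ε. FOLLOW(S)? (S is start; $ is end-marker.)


$ ∈ FOLLOW(S). For each A -> αBβ: add FIRST(β)\{ε} to FOLLOW(B); if β nullable, add FOLLOW(A).
FOLLOW(S) = {$, d}


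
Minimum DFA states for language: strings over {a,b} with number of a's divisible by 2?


Track (count of a) mod 2: states 0..1, accept at 0
Minimal DFA: 2 states


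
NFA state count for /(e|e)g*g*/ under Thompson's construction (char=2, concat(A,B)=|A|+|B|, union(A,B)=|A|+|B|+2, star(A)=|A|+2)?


Syntax tree has 4 char leaf(s), 1 union(s), 2 star(s)
chars contribute 4×2 = 8; each union adds +2; each star adds +2
Total: 8 + 2 + 4 = 14 states


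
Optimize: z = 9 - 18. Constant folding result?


9 - 18 = -9 at compile time
Optimized: z = -9


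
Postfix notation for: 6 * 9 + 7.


Left to right (same or higher precedence on left)
Postfix: 6 9 * 7 +


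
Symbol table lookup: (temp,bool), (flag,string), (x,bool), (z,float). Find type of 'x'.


Lookup 'x' → type bool


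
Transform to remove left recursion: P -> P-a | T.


Left-recursive alternatives: P-a; non-recursive: T
Introduce P': P -> TP', P' -> -aP' | ε


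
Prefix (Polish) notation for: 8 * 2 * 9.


left-to-right (same/higher precedence on left): tree is (* (* 8 2) 9)
Prefix: * * 8 2 9


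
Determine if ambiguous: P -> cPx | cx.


balanced c^n…x^n: each string has a unique parse
Unambiguous


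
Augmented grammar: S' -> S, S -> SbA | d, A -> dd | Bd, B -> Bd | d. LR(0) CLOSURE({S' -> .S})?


Start: S' -> .S
For each item with dot before a nonterminal B, add B -> .γ for every B-production
Closure: [S' -> .S, S -> .SbA, S -> .d]


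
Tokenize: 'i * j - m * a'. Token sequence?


Scan left to right, longest-match per lexeme
Tokens: ID(i), OP(*), ID(j), OP(-), ID(m), OP(*), ID(a)


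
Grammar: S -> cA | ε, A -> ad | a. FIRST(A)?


Per alternative of A: FIRST(ad) = {a}; FIRST(a) = {a}
FIRST(A) = {a}


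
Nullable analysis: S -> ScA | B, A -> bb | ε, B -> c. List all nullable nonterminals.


A nonterminal is nullable iff some alternative derives ε (directly, or every symbol in it is nullable)
Nullable: {A}


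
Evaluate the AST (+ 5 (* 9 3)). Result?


Evaluate inner: (* 9 3) = 27
Evaluate root: (+ 5 27) = 32
Result: 32


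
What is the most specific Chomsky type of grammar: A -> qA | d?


Right-linear: every RHS is a terminal or a terminal followed by one nonterminal
Classification: Type 3 (Regular)


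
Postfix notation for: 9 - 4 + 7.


Left to right (same or higher precedence on left)
Postfix: 9 4 - 7 +


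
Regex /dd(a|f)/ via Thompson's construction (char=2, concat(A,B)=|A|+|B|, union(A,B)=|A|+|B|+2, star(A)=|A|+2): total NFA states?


Syntax tree has 4 char leaf(s), 1 union(s), 0 star(s)
chars contribute 4×2 = 8; each union adds +2; each star adds +2
Total: 8 + 2 + 0 = 10 states


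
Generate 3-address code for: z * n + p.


Break into single-operator statements:
t1 = z * n
t2 = t1 + p


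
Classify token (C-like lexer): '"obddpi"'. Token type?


Pattern: double-quoted sequence
Type: STRING_LITERAL


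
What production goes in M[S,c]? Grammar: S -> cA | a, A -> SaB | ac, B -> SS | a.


For [S, c]: 'c' ∈ FIRST(cA)
Entry: S -> cA


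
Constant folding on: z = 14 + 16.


14 + 16 = 30 at compile time
Optimized: z = 30


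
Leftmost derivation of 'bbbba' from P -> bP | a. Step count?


Derivation: P => bP => bbP => bbbP => bbbbP => bbbba
Steps: 5


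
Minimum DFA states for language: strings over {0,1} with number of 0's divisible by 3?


Track (count of 0) mod 3: states 0..2, accept at 0
Minimal DFA: 3 states


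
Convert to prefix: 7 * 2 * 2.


left-to-right (same/higher precedence on left): tree is (* (* 7 2) 2)
Prefix: * * 7 2 2


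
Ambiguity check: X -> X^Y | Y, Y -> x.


precedence layered via separate nonterminal Y: deterministic
Unambiguous


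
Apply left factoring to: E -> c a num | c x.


Common prefix: 'c'
Factored: E -> c E', E' -> a num | x


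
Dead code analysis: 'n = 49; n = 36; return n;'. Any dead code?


first assignment to n is overwritten before any read
Dead: 'n = 49'


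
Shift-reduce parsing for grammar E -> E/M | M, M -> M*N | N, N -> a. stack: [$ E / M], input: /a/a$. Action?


handle 'E/M' on top; lookahead ∈ FOLLOW(E) = {/, $}
Action: reduce (E -> E/M)


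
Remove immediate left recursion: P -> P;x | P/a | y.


Left-recursive alternatives: P;x, P/a; non-recursive: y
Introduce P': P -> yP', P' -> ;xP' | /aP' | ε


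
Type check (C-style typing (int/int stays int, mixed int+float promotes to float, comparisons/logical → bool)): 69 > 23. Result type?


Operand types: int > int
Rule: comparison yields bool
Result type: bool


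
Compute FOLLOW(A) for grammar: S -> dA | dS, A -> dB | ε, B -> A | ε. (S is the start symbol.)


$ ∈ FOLLOW(S). For each A -> αBβ: add FIRST(β)\{ε} to FOLLOW(B); if β nullable, add FOLLOW(A).
FOLLOW(A) = {$}


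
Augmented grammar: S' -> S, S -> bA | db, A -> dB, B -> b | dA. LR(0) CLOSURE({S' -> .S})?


Start: S' -> .S
For each item with dot before a nonterminal B, add B -> .γ for every B-production
Closure: [S' -> .S, S -> .bA, S -> .db]


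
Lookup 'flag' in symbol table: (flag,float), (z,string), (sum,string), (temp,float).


Lookup 'flag' → type float


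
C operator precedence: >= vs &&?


'>=' is relational (level 7); '&&' is logical AND (level 2)
Higher level binds tighter
'>=' has higher precedence than '&&'


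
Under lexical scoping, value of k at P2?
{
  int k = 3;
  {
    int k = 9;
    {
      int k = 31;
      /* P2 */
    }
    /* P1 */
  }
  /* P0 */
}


k declared in the same block as P2
k = 31


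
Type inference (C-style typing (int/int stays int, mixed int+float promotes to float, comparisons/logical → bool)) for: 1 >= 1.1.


Operand types: int >= float
Rule: comparison yields bool
Result type: bool


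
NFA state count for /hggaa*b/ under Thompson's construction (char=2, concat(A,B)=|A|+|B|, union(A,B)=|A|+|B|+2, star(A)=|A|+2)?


Syntax tree has 6 char leaf(s), 0 union(s), 1 star(s)
chars contribute 6×2 = 12; each union adds +2; each star adds +2
Total: 12 + 0 + 2 = 14 states


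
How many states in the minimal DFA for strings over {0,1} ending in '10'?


Track the longest suffix of input matching a prefix of '10': 3 classes (prefixes of length 0..2)
Minimal DFA: 3 states


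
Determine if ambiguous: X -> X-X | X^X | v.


'v-v^v' has two parse trees (no precedence encoded between - and ^)
Ambiguous


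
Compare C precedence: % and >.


'%' is multiplicative (level 10); '>' is relational (level 7)
Higher level binds tighter
'%' has higher precedence than '>'


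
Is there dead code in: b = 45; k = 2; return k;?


b is assigned but never read
Dead: 'b = 45'


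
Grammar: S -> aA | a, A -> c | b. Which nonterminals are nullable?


A nonterminal is nullable iff some alternative derives ε (directly, or every symbol in it is nullable)
Nullable: {}


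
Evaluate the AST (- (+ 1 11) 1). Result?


Evaluate inner: (+ 1 11) = 12
Evaluate root: (- 12 1) = 11
Result: 11


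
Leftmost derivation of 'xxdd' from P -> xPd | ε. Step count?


Derivation: P => xPd => xxPdd => xxdd
Steps: 3


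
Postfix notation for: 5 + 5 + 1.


Left to right (same or higher precedence on left)
Postfix: 5 5 + 1 +


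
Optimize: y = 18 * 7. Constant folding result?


18 * 7 = 126 at compile time
Optimized: y = 126


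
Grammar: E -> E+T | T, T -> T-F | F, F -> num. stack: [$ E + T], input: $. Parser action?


handle 'E+T' on top; lookahead ∈ FOLLOW(E) = {+, $}
Action: reduce (E -> E+T)


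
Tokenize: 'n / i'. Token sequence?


Scan left to right, longest-match per lexeme
Tokens: ID(n), OP(/), ID(i)


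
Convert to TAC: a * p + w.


Break into single-operator statements:
t1 = a * p
t2 = t1 + w


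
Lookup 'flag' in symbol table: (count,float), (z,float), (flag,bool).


Lookup 'flag' → type bool


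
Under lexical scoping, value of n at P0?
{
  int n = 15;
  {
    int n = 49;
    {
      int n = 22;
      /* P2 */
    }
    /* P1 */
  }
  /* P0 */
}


n declared in the same block as P0
n = 15


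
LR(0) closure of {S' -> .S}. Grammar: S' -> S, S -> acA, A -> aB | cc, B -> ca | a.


Start: S' -> .S
For each item with dot before a nonterminal B, add B -> .γ for every B-production
Closure: [S' -> .S, S -> .acA]


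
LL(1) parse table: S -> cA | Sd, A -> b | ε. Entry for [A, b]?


For [A, b]: 'b' ∈ FIRST(b)
Entry: A -> b


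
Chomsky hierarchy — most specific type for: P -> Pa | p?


Left-linear: every RHS is a terminal or one nonterminal followed by a terminal
Classification: Type 3 (Regular)


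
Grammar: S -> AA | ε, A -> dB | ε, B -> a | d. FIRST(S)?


Per alternative of S: FIRST(AA) = {d, ε}; FIRST(ε) = {ε}
FIRST(S) = {d, ε}


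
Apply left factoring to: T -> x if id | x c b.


Common prefix: 'x'
Factored: T -> x T', T' -> if id | c b


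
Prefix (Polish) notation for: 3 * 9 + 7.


left-to-right (same/higher precedence on left): tree is (+ (* 3 9) 7)
Prefix: + * 3 9 7


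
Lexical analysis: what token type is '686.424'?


Pattern: digits with a decimal point
Type: FLOAT_LITERAL


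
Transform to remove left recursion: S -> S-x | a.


Left-recursive alternatives: S-x; non-recursive: a
Introduce S': S -> aS', S' -> -xS' | ε


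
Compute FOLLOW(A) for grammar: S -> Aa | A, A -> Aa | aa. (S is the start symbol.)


$ ∈ FOLLOW(S). For each A -> αBβ: add FIRST(β)\{ε} to FOLLOW(B); if β nullable, add FOLLOW(A).
FOLLOW(A) = {$, a}


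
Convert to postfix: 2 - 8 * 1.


* has higher precedence, evaluate 8*1 first
Postfix: 2 8 1 * -


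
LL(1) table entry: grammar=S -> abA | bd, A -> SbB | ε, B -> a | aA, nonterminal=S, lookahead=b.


For [S, b]: 'b' ∈ FIRST(bd)
Entry: S -> bd


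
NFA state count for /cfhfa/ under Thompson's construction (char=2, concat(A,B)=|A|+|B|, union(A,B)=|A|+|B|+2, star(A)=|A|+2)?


Syntax tree has 5 char leaf(s), 0 union(s), 0 star(s)
chars contribute 5×2 = 10; each union adds +2; each star adds +2
Total: 10 + 0 + 0 = 10 states


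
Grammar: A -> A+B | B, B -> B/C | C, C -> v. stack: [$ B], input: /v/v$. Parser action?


shift '/' to continue B -> B/C
Action: shift


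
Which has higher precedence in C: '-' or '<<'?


'-' is additive (level 9); '<<' is shift (level 8)
Higher level binds tighter
'-' has higher precedence than '<<'


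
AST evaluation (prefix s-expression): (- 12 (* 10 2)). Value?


Evaluate inner: (* 10 2) = 20
Evaluate root: (- 12 20) = -8
Result: -8


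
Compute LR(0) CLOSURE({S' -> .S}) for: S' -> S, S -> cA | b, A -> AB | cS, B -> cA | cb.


Start: S' -> .S
For each item with dot before a nonterminal B, add B -> .γ for every B-production
Closure: [S' -> .S, S -> .cA, S -> .b]


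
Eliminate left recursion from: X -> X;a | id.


Left-recursive alternatives: X;a; non-recursive: id
Introduce X': X -> idX', X' -> ;aX' | ε


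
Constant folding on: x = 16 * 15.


16 * 15 = 240 at compile time
Optimized: x = 240


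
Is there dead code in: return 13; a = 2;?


statement follows a return and is unreachable
Dead: 'a = 2'


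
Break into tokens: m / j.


Scan left to right, longest-match per lexeme
Tokens: ID(m), OP(/), ID(j)


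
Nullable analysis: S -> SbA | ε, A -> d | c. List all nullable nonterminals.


A nonterminal is nullable iff some alternative derives ε (directly, or every symbol in it is nullable)
Nullable: {S}


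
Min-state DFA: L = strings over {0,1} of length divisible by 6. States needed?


Track length mod 6: states 0..5, accept at 0
Minimal DFA: 6 states


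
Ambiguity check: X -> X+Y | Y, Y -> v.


precedence layered via separate nonterminal Y: deterministic
Unambiguous


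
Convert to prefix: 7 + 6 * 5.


'*' binds tighter: tree is (+ 7 (* 6 5))
Prefix: + 7 * 6 5


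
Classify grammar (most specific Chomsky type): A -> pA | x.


Right-linear: every RHS is a terminal or a terminal followed by one nonterminal
Classification: Type 3 (Regular)


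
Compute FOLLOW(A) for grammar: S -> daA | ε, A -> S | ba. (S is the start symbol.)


$ ∈ FOLLOW(S). For each A -> αBβ: add FIRST(β)\{ε} to FOLLOW(B); if β nullable, add FOLLOW(A).
FOLLOW(A) = {$}


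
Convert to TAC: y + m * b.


Break into single-operator statements:
t1 = m * b
t2 = y + t1


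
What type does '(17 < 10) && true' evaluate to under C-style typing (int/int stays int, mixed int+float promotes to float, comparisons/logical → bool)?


Operand types: bool && bool
Rule: logical operators take bool operands and yield bool
Result type: bool


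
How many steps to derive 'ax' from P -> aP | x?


Derivation: P => aP => ax
Steps: 2


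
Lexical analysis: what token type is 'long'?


Pattern: reserved word
Type: KEYWORD


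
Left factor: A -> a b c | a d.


Common prefix: 'a'
Factored: A -> a A', A' -> b c | d


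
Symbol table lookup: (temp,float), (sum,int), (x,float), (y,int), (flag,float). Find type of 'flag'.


Lookup 'flag' → type float


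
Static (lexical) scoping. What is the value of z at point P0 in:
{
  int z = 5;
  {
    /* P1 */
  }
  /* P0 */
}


z declared in the same block as P0
z = 5


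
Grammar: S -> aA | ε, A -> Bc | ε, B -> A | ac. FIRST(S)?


Per alternative of S: FIRST(aA) = {a}; FIRST(ε) = {ε}
FIRST(S) = {a, ε}


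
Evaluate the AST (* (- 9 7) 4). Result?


Evaluate inner: (- 9 7) = 2
Evaluate root: (* 2 4) = 8
Result: 8


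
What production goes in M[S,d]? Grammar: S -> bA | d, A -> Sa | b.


For [S, d]: 'd' ∈ FIRST(d)
Entry: S -> d


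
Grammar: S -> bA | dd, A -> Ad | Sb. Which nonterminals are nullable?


A nonterminal is nullable iff some alternative derives ε (directly, or every symbol in it is nullable)
Nullable: {}


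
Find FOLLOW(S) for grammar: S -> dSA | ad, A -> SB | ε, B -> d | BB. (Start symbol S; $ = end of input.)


$ ∈ FOLLOW(S). For each A -> αBβ: add FIRST(β)\{ε} to FOLLOW(B); if β nullable, add FOLLOW(A).
FOLLOW(S) = {$, a, d}


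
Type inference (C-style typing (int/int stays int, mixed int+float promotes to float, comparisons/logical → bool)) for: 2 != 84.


Operand types: int != int
Rule: comparison yields bool
Result type: bool


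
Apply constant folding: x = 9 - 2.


9 - 2 = 7 at compile time
Optimized: x = 7


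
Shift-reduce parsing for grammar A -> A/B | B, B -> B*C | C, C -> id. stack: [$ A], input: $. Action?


start symbol A on stack, input exhausted
Action: accept


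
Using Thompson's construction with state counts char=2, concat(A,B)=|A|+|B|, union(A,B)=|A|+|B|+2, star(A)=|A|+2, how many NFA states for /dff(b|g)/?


Syntax tree has 5 char leaf(s), 1 union(s), 0 star(s)
chars contribute 5×2 = 10; each union adds +2; each star adds +2
Total: 10 + 2 + 0 = 12 states


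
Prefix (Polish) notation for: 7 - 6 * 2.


'*' binds tighter: tree is (- 7 (* 6 2))
Prefix: - 7 * 6 2


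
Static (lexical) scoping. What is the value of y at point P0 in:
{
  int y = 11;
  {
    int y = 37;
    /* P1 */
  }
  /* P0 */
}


y declared in the same block as P0
y = 11


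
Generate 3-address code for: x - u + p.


Break into single-operator statements:
t1 = x - u
t2 = t1 + p


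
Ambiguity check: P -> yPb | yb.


balanced y^n…b^n: each string has a unique parse
Unambiguous


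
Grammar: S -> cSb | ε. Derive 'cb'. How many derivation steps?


Derivation: S => cSb => cb
Steps: 2


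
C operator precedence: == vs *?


'*' is multiplicative (level 10); '==' is equality (level 6)
Higher level binds tighter
'*' has higher precedence than '=='


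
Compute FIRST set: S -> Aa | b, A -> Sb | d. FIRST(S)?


Per alternative of S: FIRST(Aa) = {b, d}; FIRST(b) = {b}
FIRST(S) = {b, d}


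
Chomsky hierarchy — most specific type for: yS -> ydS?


LHS has context (more than one symbol) and |LHS| ≤ |RHS|
Classification: Type 1 (Context-Sensitive)


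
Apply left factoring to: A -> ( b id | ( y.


Common prefix: '('
Factored: A -> ( A', A' -> b id | y


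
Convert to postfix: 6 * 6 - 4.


Left to right (same or higher precedence on left)
Postfix: 6 6 * 4 -


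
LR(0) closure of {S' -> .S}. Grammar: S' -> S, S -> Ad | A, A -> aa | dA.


Start: S' -> .S
For each item with dot before a nonterminal B, add B -> .γ for every B-production
Closure: [S' -> .S, S -> .Ad, S -> .A, A -> .aa, A -> .dA]


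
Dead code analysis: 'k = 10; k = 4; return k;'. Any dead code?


first assignment to k is overwritten before any read
Dead: 'k = 10'


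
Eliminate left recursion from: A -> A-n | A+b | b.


Left-recursive alternatives: A-n, A+b; non-recursive: b
Introduce A': A -> bA', A' -> -nA' | +bA' | ε


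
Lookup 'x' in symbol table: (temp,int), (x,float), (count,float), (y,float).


Lookup 'x' → type float


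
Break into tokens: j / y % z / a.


Scan left to right, longest-match per lexeme
Tokens: ID(j), OP(/), ID(y), OP(%), ID(z), OP(/), ID(a)


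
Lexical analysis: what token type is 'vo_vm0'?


Pattern: letter/underscore followed by alphanumerics, not a keyword
Type: IDENTIFIER


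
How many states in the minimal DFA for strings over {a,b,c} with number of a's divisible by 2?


Track (count of a) mod 2: states 0..1, accept at 0
Minimal DFA: 2 states


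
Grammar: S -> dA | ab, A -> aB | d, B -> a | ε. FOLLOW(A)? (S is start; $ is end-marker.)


$ ∈ FOLLOW(S). For each A -> αBβ: add FIRST(β)\{ε} to FOLLOW(B); if β nullable, add FOLLOW(A).
FOLLOW(A) = {$}


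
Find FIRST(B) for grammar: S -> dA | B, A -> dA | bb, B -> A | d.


Per alternative of B: FIRST(A) = {b, d}; FIRST(d) = {d}
FIRST(B) = {b, d}


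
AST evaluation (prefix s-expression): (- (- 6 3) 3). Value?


Evaluate inner: (- 6 3) = 3
Evaluate root: (- 3 3) = 0
Result: 0


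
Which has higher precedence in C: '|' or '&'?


'&' is bitwise AND (level 5); '|' is bitwise OR (level 3)
Higher level binds tighter
'&' has higher precedence than '|'


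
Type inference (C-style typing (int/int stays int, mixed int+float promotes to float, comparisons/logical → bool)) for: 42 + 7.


Operand types: int + int
Rule: mixed int/float promotes to float; int/int stays int
Result type: int


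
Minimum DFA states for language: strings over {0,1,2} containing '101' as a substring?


KMP-style automaton: 3 progress states + 1 absorbing accept = 4
Minimal DFA: 4 states


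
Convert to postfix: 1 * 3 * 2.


Left to right (same or higher precedence on left)
Postfix: 1 3 * 2 *


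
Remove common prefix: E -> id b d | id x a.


Common prefix: 'id'
Factored: E -> id E', E' -> b d | x a


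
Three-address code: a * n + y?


Break into single-operator statements:
t1 = a * n
t2 = t1 + y


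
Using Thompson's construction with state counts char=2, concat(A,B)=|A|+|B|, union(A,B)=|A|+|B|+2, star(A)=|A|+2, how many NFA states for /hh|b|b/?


Syntax tree has 4 char leaf(s), 2 union(s), 0 star(s)
chars contribute 4×2 = 8; each union adds +2; each star adds +2
Total: 8 + 4 + 0 = 12 states


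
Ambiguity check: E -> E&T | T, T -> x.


precedence layered via separate nonterminal T: deterministic
Unambiguous


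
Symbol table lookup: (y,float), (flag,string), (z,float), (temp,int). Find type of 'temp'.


Lookup 'temp' → type int


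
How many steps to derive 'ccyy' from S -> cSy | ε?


Derivation: S => cSy => ccSyy => ccyy
Steps: 3


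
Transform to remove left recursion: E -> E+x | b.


Left-recursive alternatives: E+x; non-recursive: b
Introduce E': E -> bE', E' -> +xE' | ε


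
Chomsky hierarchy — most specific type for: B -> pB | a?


Right-linear: every RHS is a terminal or a terminal followed by one nonterminal
Classification: Type 3 (Regular)


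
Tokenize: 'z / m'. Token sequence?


Scan left to right, longest-match per lexeme
Tokens: ID(z), OP(/), ID(m)


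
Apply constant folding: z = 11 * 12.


11 * 12 = 132 at compile time
Optimized: z = 132


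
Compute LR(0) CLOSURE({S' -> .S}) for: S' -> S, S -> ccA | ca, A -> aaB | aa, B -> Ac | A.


Start: S' -> .S
For each item with dot before a nonterminal B, add B -> .γ for every B-production
Closure: [S' -> .S, S -> .ccA, S -> .ca]


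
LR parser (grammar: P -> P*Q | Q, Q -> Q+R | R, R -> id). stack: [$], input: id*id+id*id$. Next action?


no handle on stack; shift 'id'
Action: shift


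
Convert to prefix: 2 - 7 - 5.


left-to-right (same/higher precedence on left): tree is (- (- 2 7) 5)
Prefix: - - 2 7 5


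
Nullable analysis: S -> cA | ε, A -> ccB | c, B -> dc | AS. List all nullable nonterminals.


A nonterminal is nullable iff some alternative derives ε (directly, or every symbol in it is nullable)
Nullable: {S}


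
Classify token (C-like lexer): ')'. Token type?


Pattern: delimiter/punctuation
Type: PUNCTUATION


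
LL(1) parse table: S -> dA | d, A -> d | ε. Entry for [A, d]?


For [A, d]: 'd' ∈ FIRST(d)
Entry: A -> d


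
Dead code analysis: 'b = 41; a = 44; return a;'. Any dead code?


b is assigned but never read
Dead: 'b = 41'


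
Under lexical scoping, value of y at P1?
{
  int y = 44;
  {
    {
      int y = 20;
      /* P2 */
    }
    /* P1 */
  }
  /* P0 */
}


P1's block does not declare y; resolves to the enclosing declaration at depth 0
y = 44


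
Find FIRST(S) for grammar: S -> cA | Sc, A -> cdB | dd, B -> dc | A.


Per alternative of S: FIRST(cA) = {c}; FIRST(Sc) = {c}
FIRST(S) = {c}


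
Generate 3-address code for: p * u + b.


Break into single-operator statements:
t1 = p * u
t2 = t1 + b


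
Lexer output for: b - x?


Scan left to right, longest-match per lexeme
Tokens: ID(b), OP(-), ID(x)


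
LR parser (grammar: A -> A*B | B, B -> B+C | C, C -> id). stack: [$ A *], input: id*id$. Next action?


no handle ('A*' is not any RHS); shift 'id'
Action: shift


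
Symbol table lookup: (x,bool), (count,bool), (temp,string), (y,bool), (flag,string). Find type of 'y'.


Lookup 'y' → type bool


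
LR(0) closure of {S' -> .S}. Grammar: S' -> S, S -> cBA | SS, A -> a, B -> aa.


Start: S' -> .S
For each item with dot before a nonterminal B, add B -> .γ for every B-production
Closure: [S' -> .S, S -> .cBA, S -> .SS]


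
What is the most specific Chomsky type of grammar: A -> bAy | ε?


Single nonterminal LHS, but b^n y^n is not regular
Classification: Type 2 (Context-Free)


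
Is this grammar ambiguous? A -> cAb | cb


balanced c^n…b^n: each string has a unique parse
Unambiguous


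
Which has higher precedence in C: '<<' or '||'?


'<<' is shift (level 8); '||' is logical OR (level 1)
Higher level binds tighter
'<<' has higher precedence than '||'


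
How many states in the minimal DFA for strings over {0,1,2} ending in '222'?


Track the longest suffix of input matching a prefix of '222': 4 classes (prefixes of length 0..3)
Minimal DFA: 4 states


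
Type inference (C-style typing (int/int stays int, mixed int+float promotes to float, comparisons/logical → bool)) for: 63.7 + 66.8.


Operand types: float + float
Rule: mixed int/float promotes to float; int/int stays int
Result type: float


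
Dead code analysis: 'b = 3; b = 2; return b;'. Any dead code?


first assignment to b is overwritten before any read
Dead: 'b = 3'


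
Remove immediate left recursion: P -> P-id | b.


Left-recursive alternatives: P-id; non-recursive: b
Introduce P': P -> bP', P' -> -idP' | ε


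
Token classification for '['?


Pattern: delimiter/punctuation
Type: PUNCTUATION


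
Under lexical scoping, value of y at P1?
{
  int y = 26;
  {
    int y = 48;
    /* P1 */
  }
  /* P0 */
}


y declared in the same block as P1
y = 48


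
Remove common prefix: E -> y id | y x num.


Common prefix: 'y'
Factored: E -> y E', E' -> id | x num


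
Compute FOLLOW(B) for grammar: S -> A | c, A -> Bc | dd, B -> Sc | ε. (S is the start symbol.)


$ ∈ FOLLOW(S). For each A -> αBβ: add FIRST(β)\{ε} to FOLLOW(B); if β nullable, add FOLLOW(A).
FOLLOW(B) = {c}


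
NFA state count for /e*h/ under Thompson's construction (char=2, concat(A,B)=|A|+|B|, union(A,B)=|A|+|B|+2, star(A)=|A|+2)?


Syntax tree has 2 char leaf(s), 0 union(s), 1 star(s)
chars contribute 2×2 = 4; each union adds +2; each star adds +2
Total: 4 + 0 + 2 = 6 states


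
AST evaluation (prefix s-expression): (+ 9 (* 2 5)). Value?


Evaluate inner: (* 2 5) = 10
Evaluate root: (+ 9 10) = 19
Result: 19


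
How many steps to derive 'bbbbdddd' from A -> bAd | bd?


Derivation: A => bAd => bbAdd => bbbAddd => bbbbdddd
Steps: 4


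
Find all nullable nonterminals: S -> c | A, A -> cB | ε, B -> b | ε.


A nonterminal is nullable iff some alternative derives ε (directly, or every symbol in it is nullable)
Nullable: {A, B, S}


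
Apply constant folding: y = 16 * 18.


16 * 18 = 288 at compile time
Optimized: y = 288


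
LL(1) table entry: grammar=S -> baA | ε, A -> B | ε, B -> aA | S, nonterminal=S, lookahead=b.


For [S, b]: 'b' ∈ FIRST(baA)
Entry: S -> baA


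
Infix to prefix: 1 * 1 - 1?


left-to-right (same/higher precedence on left): tree is (- (* 1 1) 1)
Prefix: - * 1 1 1


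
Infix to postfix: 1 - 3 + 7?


Left to right (same or higher precedence on left)
Postfix: 1 3 - 7 +


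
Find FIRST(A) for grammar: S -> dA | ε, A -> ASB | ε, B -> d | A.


Per alternative of A: FIRST(ASB) = {d, ε}; FIRST(ε) = {ε}
FIRST(A) = {d, ε}


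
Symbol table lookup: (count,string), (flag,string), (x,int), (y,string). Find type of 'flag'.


Lookup 'flag' → type string


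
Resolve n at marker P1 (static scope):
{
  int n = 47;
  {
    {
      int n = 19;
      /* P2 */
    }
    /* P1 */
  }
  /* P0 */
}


P1's block does not declare n; resolves to the enclosing declaration at depth 0
n = 47


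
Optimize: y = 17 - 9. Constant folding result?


17 - 9 = 8 at compile time
Optimized: y = 8


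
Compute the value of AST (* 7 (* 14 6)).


Evaluate inner: (* 14 6) = 84
Evaluate root: (* 7 84) = 588
Result: 588


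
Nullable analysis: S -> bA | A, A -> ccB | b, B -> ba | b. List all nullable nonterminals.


A nonterminal is nullable iff some alternative derives ε (directly, or every symbol in it is nullable)
Nullable: {}


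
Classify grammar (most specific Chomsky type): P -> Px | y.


Left-linear: every RHS is a terminal or one nonterminal followed by a terminal
Classification: Type 3 (Regular)


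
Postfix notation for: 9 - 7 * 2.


* has higher precedence, evaluate 7*2 first
Postfix: 9 7 2 * -


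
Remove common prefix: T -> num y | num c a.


Common prefix: 'num'
Factored: T -> num T', T' -> y | c a


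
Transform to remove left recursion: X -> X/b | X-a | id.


Left-recursive alternatives: X/b, X-a; non-recursive: id
Introduce X': X -> idX', X' -> /bX' | -aX' | ε


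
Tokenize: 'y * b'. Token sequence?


Scan left to right, longest-match per lexeme
Tokens: ID(y), OP(*), ID(b)


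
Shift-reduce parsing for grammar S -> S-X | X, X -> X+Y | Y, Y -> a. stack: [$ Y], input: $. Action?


'Y' (not preceded by X+) is the handle for X -> Y
Action: reduce (X -> Y)


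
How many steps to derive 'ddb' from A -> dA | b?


Derivation: A => dA => ddA => ddb
Steps: 3


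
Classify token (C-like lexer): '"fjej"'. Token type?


Pattern: double-quoted sequence
Type: STRING_LITERAL


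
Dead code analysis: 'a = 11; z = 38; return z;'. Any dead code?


a is assigned but never read
Dead: 'a = 11'


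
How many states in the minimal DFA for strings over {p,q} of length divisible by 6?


Track length mod 6: states 0..5, accept at 0
Minimal DFA: 6 states


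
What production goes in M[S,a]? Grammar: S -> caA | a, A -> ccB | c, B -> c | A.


For [S, a]: 'a' ∈ FIRST(a)
Entry: S -> a


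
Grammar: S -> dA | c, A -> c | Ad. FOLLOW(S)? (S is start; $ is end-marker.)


$ ∈ FOLLOW(S). For each A -> αBβ: add FIRST(β)\{ε} to FOLLOW(B); if β nullable, add FOLLOW(A).
FOLLOW(S) = {$}


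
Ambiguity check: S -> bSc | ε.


balanced b^n…c^n: each string has a unique parse
Unambiguous


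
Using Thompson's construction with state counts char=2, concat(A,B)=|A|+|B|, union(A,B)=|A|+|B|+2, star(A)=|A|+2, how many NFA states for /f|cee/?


Syntax tree has 4 char leaf(s), 1 union(s), 0 star(s)
chars contribute 4×2 = 8; each union adds +2; each star adds +2
Total: 8 + 2 + 0 = 10 states


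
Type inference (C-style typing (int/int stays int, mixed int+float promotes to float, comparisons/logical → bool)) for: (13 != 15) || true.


Operand types: bool || bool
Rule: logical operators take bool operands and yield bool
Result type: bool


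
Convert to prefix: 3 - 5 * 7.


'*' binds tighter: tree is (- 3 (* 5 7))
Prefix: - 3 * 5 7
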